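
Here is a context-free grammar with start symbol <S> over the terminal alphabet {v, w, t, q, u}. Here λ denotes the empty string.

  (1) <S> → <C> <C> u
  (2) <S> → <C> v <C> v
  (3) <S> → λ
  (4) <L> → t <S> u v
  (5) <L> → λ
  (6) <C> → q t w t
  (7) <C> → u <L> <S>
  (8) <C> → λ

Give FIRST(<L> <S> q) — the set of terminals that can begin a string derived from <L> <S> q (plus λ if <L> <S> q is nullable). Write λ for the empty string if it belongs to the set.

FIRST(<L>) = {λ, t}
FIRST(<C>) = {λ, q, u}
FIRST(<S>) = {λ, q, u, v}  (via <C> <C> u, <C> v <C> v)
FIRST(<L> <S> q): take FIRST of each symbol in turn, carrying on past any symbol whose FIRST contains λ; result {q, t, u, v}.

{q, t, u, v}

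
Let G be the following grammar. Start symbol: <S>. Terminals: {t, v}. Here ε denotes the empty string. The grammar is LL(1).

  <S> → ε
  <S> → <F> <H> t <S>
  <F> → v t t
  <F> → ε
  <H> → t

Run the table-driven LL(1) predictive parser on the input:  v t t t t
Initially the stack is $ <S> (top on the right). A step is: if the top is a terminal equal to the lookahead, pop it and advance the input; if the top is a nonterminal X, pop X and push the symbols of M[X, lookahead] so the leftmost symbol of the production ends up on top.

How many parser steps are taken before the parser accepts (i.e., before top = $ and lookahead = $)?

9

     Stack              Input        Action
  1  $ <S>              v t t t t $  expand <S> → <F> <H> t <S>
  2  $ <S> t <H> <F>    v t t t t $  expand <F> → v t t
  3  $ <S> t <H> t t v  v t t t t $  match v
  4  $ <S> t <H> t t    t t t t $    match t
  5  $ <S> t <H> t      t t t $      match t
  6  $ <S> t <H>        t t $        expand <H> → t
  7  $ <S> t t          t t $        match t
  8  $ <S> t            t $          match t
  9  $ <S>              $            expand <S> → ε
Accept reached after 9 steps.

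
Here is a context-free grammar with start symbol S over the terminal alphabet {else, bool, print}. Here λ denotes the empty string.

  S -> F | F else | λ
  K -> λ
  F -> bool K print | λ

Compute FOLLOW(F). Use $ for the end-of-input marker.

FIRST(K): from K->λ we get {λ}. So FIRST(K) = {λ}.
FIRST(F): from F->bool K print we get {bool}; from F->λ we get {λ}. So FIRST(F) = {λ, bool}.
FIRST(S): from S->F we get {λ, bool}; from S->F else we get {bool, else}; from S->λ we get {λ}. So FIRST(S) = {λ, bool, else}.
FOLLOW(S) includes $ since S is the start symbol.
FOLLOW(S): S appears on no right-hand side. Thus FOLLOW(S) = {$}.
FOLLOW(K): in F->bool K print, K is followed by print with FIRST {print}. Thus FOLLOW(K) = {print}.
FOLLOW(F): in S->F, the suffix after F is empty, so FOLLOW(F) ⊇ FOLLOW(S) = {$}; in S->F else, F is followed by else with FIRST {else}. Thus FOLLOW(F) = {$, else}.

{$, else}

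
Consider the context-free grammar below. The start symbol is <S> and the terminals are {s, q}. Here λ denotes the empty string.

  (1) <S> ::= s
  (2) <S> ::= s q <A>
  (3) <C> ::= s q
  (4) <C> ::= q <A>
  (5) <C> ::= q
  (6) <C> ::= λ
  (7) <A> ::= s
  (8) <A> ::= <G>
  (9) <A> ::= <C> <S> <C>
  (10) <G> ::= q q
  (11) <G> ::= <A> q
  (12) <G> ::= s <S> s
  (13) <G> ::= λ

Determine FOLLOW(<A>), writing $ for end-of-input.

FIRST(<S>): from <S>::=s we get {s}; from <S>::=s q <A> we get {s}. So FIRST(<S>) = {s}.
FIRST(<C>): from <C>::=s q we get {s}; from <C>::=q <A> we get {q}; from <C>::=q we get {q}; from <C>::=λ we get {λ}. So FIRST(<C>) = {λ, q, s}.
FIRST(<A>): from <A>::=s we get {s}; from <A>::=<G> we get {λ, q, s}; from <A>::=<C> <S> <C> we get {q, s}. So FIRST(<A>) = {λ, q, s}.
FIRST(<G>): from <G>::=q q we get {q}; from <G>::=<A> q we get {q, s}; from <G>::=s <S> s we get {s}; from <G>::=λ we get {λ}. So FIRST(<G>) = {λ, q, s}.
FOLLOW(<S>) includes $ since <S> is the start symbol.
FOLLOW(<S>): in <A>::=<C> <S> <C>, <S> is followed by <C> with FIRST {λ, q, s}; in <A>::=<C> <S> <C>, the suffix after <S> is nullable, so FOLLOW(<S>) ⊇ FOLLOW(<A>) = {$, q, s}; in <G>::=s <S> s, <S> is followed by s with FIRST {s}. Thus FOLLOW(<S>) = {$, q, s}.
FOLLOW(<C>): in <A>::=<C> <S> <C> (occurrence 1), <C> is followed by <S> <C> with FIRST {s}; in <A>::=<C> <S> <C> (occurrence 2), the suffix after <C> is empty, so FOLLOW(<C>) ⊇ FOLLOW(<A>) = {$, q, s}. Thus FOLLOW(<C>) = {$, q, s}.
FOLLOW(<A>): in <S>::=s q <A>, the suffix after <A> is empty, so FOLLOW(<A>) ⊇ FOLLOW(<S>) = {$, q, s}; in <C>::=q <A>, the suffix after <A> is empty, so FOLLOW(<A>) ⊇ FOLLOW(<C>) = {$, q, s}; in <G>::=<A> q, <A> is followed by q with FIRST {q}. Thus FOLLOW(<A>) = {$, q, s}.
FOLLOW(<G>): in <A>::=<G>, the suffix after <G> is empty, so FOLLOW(<G>) ⊇ FOLLOW(<A>) = {$, q, s}. Thus FOLLOW(<G>) = {$, q, s}.

{$, q, s}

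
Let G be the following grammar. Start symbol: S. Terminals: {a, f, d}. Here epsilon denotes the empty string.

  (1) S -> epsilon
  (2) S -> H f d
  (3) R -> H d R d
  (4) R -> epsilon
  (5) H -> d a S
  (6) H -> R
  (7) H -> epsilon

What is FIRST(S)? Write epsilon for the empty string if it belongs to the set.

FIRST(S): from S->epsilon we get {epsilon}; from S->H f d we get {d, f}. So FIRST(S) = {epsilon, d, f}.
FIRST(R): from R->H d R d we get {d}; from R->epsilon we get {epsilon}. So FIRST(R) = {epsilon, d}.
FIRST(H): from H->d a S we get {d}; from H->R we get {epsilon, d}; from H->epsilon we get {epsilon}. So FIRST(H) = {epsilon, d}.

{epsilon, d, f}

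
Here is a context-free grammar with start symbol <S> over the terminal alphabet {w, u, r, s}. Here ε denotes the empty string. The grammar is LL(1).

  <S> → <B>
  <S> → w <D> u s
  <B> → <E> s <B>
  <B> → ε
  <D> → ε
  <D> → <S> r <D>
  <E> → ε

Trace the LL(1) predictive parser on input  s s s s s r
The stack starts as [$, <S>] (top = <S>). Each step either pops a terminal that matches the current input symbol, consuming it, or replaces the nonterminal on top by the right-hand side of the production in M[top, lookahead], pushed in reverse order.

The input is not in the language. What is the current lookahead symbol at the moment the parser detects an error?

r

step 1: stack=$ <S>  input=s s s s s r $  — expand <S> → <B>
step 2: stack=$ <B>  input=s s s s s r $  — expand <B> → <E> s <B>
step 3: stack=$ <B> s <E>  input=s s s s s r $  — expand <E> → ε
step 4: stack=$ <B> s  input=s s s s s r $  — match s
step 5: stack=$ <B>  input=s s s s r $  — expand <B> → <E> s <B>
step 6: stack=$ <B> s <E>  input=s s s s r $  — expand <E> → ε
step 7: stack=$ <B> s  input=s s s s r $  — match s
step 8: stack=$ <B>  input=s s s r $  — expand <B> → <E> s <B>
step 9: stack=$ <B> s <E>  input=s s s r $  — expand <E> → ε
step 10: stack=$ <B> s  input=s s s r $  — match s
step 11: stack=$ <B>  input=s s r $  — expand <B> → <E> s <B>
step 12: stack=$ <B> s <E>  input=s s r $  — expand <E> → ε
step 13: stack=$ <B> s  input=s s r $  — match s
step 14: stack=$ <B>  input=s r $  — expand <B> → <E> s <B>
step 15: stack=$ <B> s <E>  input=s r $  — expand <E> → ε
step 16: stack=$ <B> s  input=s r $  — match s
step 17: stack=$ <B>  input=r $  — expand <B> → ε
step 18: stack=$  input=r $  — error: stack empty but input remains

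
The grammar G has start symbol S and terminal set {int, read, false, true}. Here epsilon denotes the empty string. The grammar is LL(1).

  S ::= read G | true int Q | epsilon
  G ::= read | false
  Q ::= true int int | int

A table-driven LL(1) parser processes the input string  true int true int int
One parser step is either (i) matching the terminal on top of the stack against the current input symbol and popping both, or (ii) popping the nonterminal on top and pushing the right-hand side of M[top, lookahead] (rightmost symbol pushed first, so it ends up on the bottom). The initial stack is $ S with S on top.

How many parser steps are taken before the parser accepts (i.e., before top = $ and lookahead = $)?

step 1: stack=$ S  input=true int true int int $  — expand S ::= true int Q
step 2: stack=$ Q int true  input=true int true int int $  — match true
step 3: stack=$ Q int  input=int true int int $  — match int
step 4: stack=$ Q  input=true int int $  — expand Q ::= true int int
step 5: stack=$ int int true  input=true int int $  — match true
step 6: stack=$ int int  input=int int $  — match int
step 7: stack=$ int  input=int $  — match int
Accept reached after 7 steps.

7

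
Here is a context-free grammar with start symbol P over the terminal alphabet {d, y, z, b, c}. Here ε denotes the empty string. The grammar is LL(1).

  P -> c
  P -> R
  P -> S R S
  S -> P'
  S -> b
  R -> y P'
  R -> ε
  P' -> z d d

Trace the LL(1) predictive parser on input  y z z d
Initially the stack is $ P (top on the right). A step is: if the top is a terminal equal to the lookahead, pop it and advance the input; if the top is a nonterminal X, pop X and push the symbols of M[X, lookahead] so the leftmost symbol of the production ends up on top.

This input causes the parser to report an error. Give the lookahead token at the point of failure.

z

     Stack    Input      Action
  1  $ P      y z z d $  expand P -> R
  2  $ R      y z z d $  expand R -> y P'
  3  $ P' y   y z z d $  match y
  4  $ P'     z z d $    expand P' -> z d d
  5  $ d d z  z z d $    match z
  6  $ d d    z d $      error: top is terminal d but lookahead is z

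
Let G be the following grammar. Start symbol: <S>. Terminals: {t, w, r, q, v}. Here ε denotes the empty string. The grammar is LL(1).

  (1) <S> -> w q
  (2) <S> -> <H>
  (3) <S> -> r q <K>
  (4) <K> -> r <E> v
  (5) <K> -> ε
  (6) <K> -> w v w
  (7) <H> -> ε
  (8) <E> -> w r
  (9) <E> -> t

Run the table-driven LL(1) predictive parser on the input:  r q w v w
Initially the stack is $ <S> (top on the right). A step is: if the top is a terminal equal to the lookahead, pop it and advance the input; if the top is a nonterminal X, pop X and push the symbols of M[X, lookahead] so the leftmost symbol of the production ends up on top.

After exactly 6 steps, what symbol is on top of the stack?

w

     Stack      Input        Action
  1  $ <S>      r q w v w $  expand <S> -> r q <K>
  2  $ <K> q r  r q w v w $  match r
  3  $ <K> q    q w v w $    match q
  4  $ <K>      w v w $      expand <K> -> w v w
  5  $ w v w    w v w $      match w
  6  $ w v      v w $        match v
Stack after step 6: $ w (top = w).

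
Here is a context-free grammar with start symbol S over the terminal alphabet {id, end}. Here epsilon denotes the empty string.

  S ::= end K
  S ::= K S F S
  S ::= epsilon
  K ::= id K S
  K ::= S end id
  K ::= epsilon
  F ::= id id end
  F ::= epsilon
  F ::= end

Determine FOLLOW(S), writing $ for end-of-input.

FIRST(F) = {epsilon, end, id}
FIRST(S) = {epsilon, end, id}  (via K S F S)
FIRST(K) = {epsilon, end, id}  (via S end id)
FOLLOW(S) includes $ since S is the start symbol.
FOLLOW(S): in S::=K S F S (occurrence 1), S is followed by F S with FIRST {epsilon, end, id}; in S::=K S F S (occurrence 1), the suffix after S is nullable (adds nothing new); in S::=K S F S (occurrence 2), the suffix after S is empty (adds nothing new); in K::=id K S, the suffix after S is empty, so FOLLOW(S) ⊇ FOLLOW(K) = {$, end, id}; in K::=S end id, S is followed by end id with FIRST {end}. Thus FOLLOW(S) = {$, end, id}.
FOLLOW(K): in S::=end K, the suffix after K is empty, so FOLLOW(K) ⊇ FOLLOW(S) = {$, end, id}; in S::=K S F S, K is followed by S F S with FIRST {epsilon, end, id}; in S::=K S F S, the suffix after K is nullable, so FOLLOW(K) ⊇ FOLLOW(S) = {$, end, id}; in K::=id K S, K is followed by S with FIRST {epsilon, end, id}; in K::=id K S, the suffix after K is nullable (adds nothing new). Thus FOLLOW(K) = {$, end, id}.
FOLLOW(F): in S::=K S F S, F is followed by S with FIRST {epsilon, end, id}; in S::=K S F S, the suffix after F is nullable, so FOLLOW(F) ⊇ FOLLOW(S) = {$, end, id}. Thus FOLLOW(F) = {$, end, id}.

{$, end, id}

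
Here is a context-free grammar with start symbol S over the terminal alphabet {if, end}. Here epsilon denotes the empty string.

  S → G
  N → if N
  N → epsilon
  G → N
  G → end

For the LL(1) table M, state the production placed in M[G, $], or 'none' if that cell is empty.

G → N

FIRST(N): from N→if N we get {if}; from N→epsilon we get {epsilon}. So FIRST(N) = {epsilon, if}.
FIRST(G): from G→N we get {epsilon, if}; from G→end we get {end}. So FIRST(G) = {epsilon, end, if}.
FIRST(S): from S→G we get {epsilon, end, if}. So FIRST(S) = {epsilon, end, if}.
FOLLOW(S) includes $ since S is the start symbol.
FOLLOW(S): S appears on no right-hand side. Thus FOLLOW(S) = {$}.
FOLLOW(G): in S→G, the suffix after G is empty, so FOLLOW(G) ⊇ FOLLOW(S) = {$}. Thus FOLLOW(G) = {$}.
For G → N: FIRST(N) = {epsilon, if}, so it goes in M[G, t] for t ∈ {if}; since epsilon ∈ FIRST, also for every t ∈ FOLLOW(G) = {$}.
For G → end: FIRST(end) = {end}, so it goes in M[G, t] for t ∈ {end}.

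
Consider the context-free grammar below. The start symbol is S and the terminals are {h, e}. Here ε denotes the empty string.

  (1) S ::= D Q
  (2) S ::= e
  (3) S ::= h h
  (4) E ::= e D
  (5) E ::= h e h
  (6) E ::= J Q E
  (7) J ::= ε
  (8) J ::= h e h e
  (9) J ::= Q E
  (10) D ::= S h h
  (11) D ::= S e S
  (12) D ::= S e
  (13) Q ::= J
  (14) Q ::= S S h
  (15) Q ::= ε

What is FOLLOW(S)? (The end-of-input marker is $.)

FIRST(S): from S::=D Q we get {e, h}; from S::=e we get {e}; from S::=h h we get {h}. So FIRST(S) = {e, h}.
FIRST(D): from D::=S h h we get {e, h}; from D::=S e S we get {e, h}; from D::=S e we get {e, h}. So FIRST(D) = {e, h}.
FIRST(E): from E::=e D we get {e}; from E::=h e h we get {h}; from E::=J Q E we get {e, h}. So FIRST(E) = {e, h}.
FIRST(J): from J::=ε we get {ε}; from J::=h e h e we get {h}; from J::=Q E we get {e, h}. So FIRST(J) = {ε, e, h}.
FIRST(Q): from Q::=J we get {ε, e, h}; from Q::=S S h we get {e, h}; from Q::=ε we get {ε}. So FIRST(Q) = {ε, e, h}.
FOLLOW(S) includes $ since S is the start symbol.
FOLLOW(S): in D::=S h h, S is followed by h h with FIRST {h}; in D::=S e S (occurrence 1), S is followed by e S with FIRST {e}; in D::=S e S (occurrence 2), the suffix after S is empty, so FOLLOW(S) ⊇ FOLLOW(D) = {$, e, h}; in D::=S e, S is followed by e with FIRST {e}; in Q::=S S h (occurrence 1), S is followed by S h with FIRST {e, h}; in Q::=S S h (occurrence 2), S is followed by h with FIRST {h}. Thus FOLLOW(S) = {$, e, h}.
FOLLOW(Q): in S::=D Q, the suffix after Q is empty, so FOLLOW(Q) ⊇ FOLLOW(S) = {$, e, h}; in E::=J Q E, Q is followed by E with FIRST {e, h}; in J::=Q E, Q is followed by E with FIRST {e, h}. Thus FOLLOW(Q) = {$, e, h}.
FOLLOW(J): in E::=J Q E, J is followed by Q E with FIRST {e, h}; in Q::=J, the suffix after J is empty, so FOLLOW(J) ⊇ FOLLOW(Q) = {$, e, h}. Thus FOLLOW(J) = {$, e, h}.
FOLLOW(E): in E::=J Q E, the suffix after E is empty (adds nothing new); in J::=Q E, the suffix after E is empty, so FOLLOW(E) ⊇ FOLLOW(J) = {$, e, h}. Thus FOLLOW(E) = {$, e, h}.
FOLLOW(D): in S::=D Q, D is followed by Q with FIRST {ε, e, h}; in S::=D Q, the suffix after D is nullable, so FOLLOW(D) ⊇ FOLLOW(S) = {$, e, h}; in E::=e D, the suffix after D is empty, so FOLLOW(D) ⊇ FOLLOW(E) = {$, e, h}. Thus FOLLOW(D) = {$, e, h}.

{$, e, h}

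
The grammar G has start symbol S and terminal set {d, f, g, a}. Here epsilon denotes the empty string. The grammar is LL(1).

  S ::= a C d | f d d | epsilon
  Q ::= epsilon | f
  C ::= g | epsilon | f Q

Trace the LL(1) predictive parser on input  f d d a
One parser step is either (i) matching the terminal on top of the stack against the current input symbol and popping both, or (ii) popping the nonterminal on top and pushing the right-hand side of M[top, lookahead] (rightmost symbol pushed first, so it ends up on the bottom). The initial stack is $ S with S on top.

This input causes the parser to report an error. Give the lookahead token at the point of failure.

a

     Stack    Input      Action
  1  $ S      f d d a $  expand S ::= f d d
  2  $ d d f  f d d a $  match f
  3  $ d d    d d a $    match d
  4  $ d      d a $      match d
  5  $        a $        error: stack empty but input remains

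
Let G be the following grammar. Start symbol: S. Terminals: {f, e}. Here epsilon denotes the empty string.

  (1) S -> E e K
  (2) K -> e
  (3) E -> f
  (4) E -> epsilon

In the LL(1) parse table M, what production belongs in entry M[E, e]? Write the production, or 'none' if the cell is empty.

E -> epsilon

FIRST(K): from K->e we get {e}. So FIRST(K) = {e}.
FIRST(E): from E->f we get {f}; from E->epsilon we get {epsilon}. So FIRST(E) = {epsilon, f}.
FIRST(S): from S->E e K we get {e, f}. So FIRST(S) = {e, f}.
FOLLOW(S) includes $ since S is the start symbol.
FOLLOW(E): in S->E e K, E is followed by e K with FIRST {e}. Thus FOLLOW(E) = {e}.
For E -> f: FIRST(f) = {f}, so it goes in M[E, t] for t ∈ {f}.
For E -> epsilon: FIRST(epsilon) = {epsilon}, so it goes in M[E, t] for t ∈ {}; since epsilon ∈ FIRST, also for every t ∈ FOLLOW(E) = {e}.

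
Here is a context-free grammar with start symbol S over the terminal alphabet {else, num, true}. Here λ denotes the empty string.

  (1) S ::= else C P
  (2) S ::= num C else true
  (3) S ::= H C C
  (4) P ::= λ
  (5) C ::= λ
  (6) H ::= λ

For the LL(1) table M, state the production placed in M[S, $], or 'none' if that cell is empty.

S ::= H C C

FIRST(P) = {λ}
FIRST(C) = {λ}
FIRST(H) = {λ}
FIRST(S) = {λ, else, num}  (via H C C)
FOLLOW(S) includes $ since S is the start symbol.
FOLLOW(S): S appears on no right-hand side. Thus FOLLOW(S) = {$}.
For S ::= else C P: FIRST(else C P) = {else}, so it goes in M[S, t] for t ∈ {else}.
For S ::= num C else true: FIRST(num C else true) = {num}, so it goes in M[S, t] for t ∈ {num}.
For S ::= H C C: FIRST(H C C) = {λ}, so it goes in M[S, t] for t ∈ {}; since λ ∈ FIRST, also for every t ∈ FOLLOW(S) = {$}.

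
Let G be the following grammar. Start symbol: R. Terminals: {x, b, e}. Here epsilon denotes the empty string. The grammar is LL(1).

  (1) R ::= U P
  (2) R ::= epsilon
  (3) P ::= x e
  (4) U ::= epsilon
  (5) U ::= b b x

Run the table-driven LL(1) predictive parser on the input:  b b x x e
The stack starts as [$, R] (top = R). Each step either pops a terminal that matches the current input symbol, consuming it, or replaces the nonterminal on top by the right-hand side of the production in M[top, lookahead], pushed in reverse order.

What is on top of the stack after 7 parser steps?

e

     Stack      Input        Action
  1  $ R        b b x x e $  expand R ::= U P
  2  $ P U      b b x x e $  expand U ::= b b x
  3  $ P x b b  b b x x e $  match b
  4  $ P x b    b x x e $    match b
  5  $ P x      x x e $      match x
  6  $ P        x e $        expand P ::= x e
  7  $ e x      x e $        match x
Stack after step 7: $ e (top = e).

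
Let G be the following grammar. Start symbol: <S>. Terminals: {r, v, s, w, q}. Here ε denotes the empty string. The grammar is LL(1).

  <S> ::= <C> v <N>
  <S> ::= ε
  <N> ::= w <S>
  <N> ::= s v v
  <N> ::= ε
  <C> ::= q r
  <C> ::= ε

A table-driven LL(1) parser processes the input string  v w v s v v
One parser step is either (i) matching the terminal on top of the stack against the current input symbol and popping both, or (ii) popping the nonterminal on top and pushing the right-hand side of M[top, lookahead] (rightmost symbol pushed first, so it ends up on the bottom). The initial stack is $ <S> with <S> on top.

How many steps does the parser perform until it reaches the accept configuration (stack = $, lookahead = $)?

12

      Stack        Input          Action
   1  $ <S>        v w v s v v $  expand <S> ::= <C> v <N>
   2  $ <N> v <C>  v w v s v v $  expand <C> ::= ε
   3  $ <N> v      v w v s v v $  match v
   4  $ <N>        w v s v v $    expand <N> ::= w <S>
   5  $ <S> w      w v s v v $    match w
   6  $ <S>        v s v v $      expand <S> ::= <C> v <N>
   7  $ <N> v <C>  v s v v $      expand <C> ::= ε
   8  $ <N> v      v s v v $      match v
   9  $ <N>        s v v $        expand <N> ::= s v v
  10  $ v v s      s v v $        match s
  11  $ v v        v v $          match v
  12  $ v          v $            match v
Accept reached after 12 steps.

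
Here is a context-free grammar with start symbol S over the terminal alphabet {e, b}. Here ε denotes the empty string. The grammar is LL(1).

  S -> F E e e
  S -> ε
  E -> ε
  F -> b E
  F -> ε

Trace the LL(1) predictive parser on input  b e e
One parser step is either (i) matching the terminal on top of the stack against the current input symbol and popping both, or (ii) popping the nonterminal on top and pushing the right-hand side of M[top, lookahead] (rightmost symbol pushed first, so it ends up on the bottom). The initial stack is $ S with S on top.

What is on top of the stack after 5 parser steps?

e

     Stack        Input    Action
  1  $ S          b e e $  expand S -> F E e e
  2  $ e e E F    b e e $  expand F -> b E
  3  $ e e E E b  b e e $  match b
  4  $ e e E E    e e $    expand E -> ε
  5  $ e e E      e e $    expand E -> ε
Stack after step 5: $ e e (top = e).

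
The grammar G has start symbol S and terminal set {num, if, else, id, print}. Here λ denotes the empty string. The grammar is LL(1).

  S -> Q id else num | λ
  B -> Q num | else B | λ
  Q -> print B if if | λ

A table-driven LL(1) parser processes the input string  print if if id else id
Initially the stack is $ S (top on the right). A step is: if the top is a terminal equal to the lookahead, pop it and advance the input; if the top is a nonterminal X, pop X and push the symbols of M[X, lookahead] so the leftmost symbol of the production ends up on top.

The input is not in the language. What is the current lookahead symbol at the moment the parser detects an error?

id

     Stack                        Input                     Action
  1  $ S                          print if if id else id $  expand S -> Q id else num
  2  $ num else id Q              print if if id else id $  expand Q -> print B if if
  3  $ num else id if if B print  print if if id else id $  match print
  4  $ num else id if if B        if if id else id $        expand B -> λ
  5  $ num else id if if          if if id else id $        match if
  6  $ num else id if             if id else id $           match if
  7  $ num else id                id else id $              match id
  8  $ num else                   else id $                 match else
  9  $ num                        id $                      error: top is terminal num but lookahead is id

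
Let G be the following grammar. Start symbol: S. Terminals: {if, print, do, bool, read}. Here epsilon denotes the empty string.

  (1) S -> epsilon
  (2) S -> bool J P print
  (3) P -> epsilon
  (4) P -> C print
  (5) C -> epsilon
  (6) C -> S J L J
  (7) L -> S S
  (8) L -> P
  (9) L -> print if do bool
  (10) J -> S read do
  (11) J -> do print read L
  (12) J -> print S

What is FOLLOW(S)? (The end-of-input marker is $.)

{$, bool, do, print, read}

FIRST(S): from S->epsilon we get {epsilon}; from S->bool J P print we get {bool}. So FIRST(S) = {epsilon, bool}.
FIRST(J): from J->S read do we get {bool, read}; from J->do print read L we get {do}; from J->print S we get {print}. So FIRST(J) = {bool, do, print, read}.
FIRST(C): from C->epsilon we get {epsilon}; from C->S J L J we get {bool, do, print, read}. So FIRST(C) = {epsilon, bool, do, print, read}.
FIRST(P): from P->epsilon we get {epsilon}; from P->C print we get {bool, do, print, read}. So FIRST(P) = {epsilon, bool, do, print, read}.
FIRST(L): from L->S S we get {epsilon, bool}; from L->P we get {epsilon, bool, do, print, read}; from L->print if do bool we get {print}. So FIRST(L) = {epsilon, bool, do, print, read}.
FOLLOW(S) includes $ since S is the start symbol.
FOLLOW(C): in P->C print, C is followed by print with FIRST {print}. Thus FOLLOW(C) = {print}.
FOLLOW(J): in S->bool J P print, J is followed by P print with FIRST {bool, do, print, read}; in C->S J L J (occurrence 1), J is followed by L J with FIRST {bool, do, print, read}; in C->S J L J (occurrence 2), the suffix after J is empty, so FOLLOW(J) ⊇ FOLLOW(C) = {print}. Thus FOLLOW(J) = {bool, do, print, read}.
FOLLOW(L): in C->S J L J, L is followed by J with FIRST {bool, do, print, read}; in J->do print read L, the suffix after L is empty, so FOLLOW(L) ⊇ FOLLOW(J) = {bool, do, print, read}. Thus FOLLOW(L) = {bool, do, print, read}.
FOLLOW(S): in C->S J L J, S is followed by J L J with FIRST {bool, do, print, read}; in L->S S (occurrence 1), S is followed by S with FIRST {epsilon, bool}; in L->S S (occurrence 1), the suffix after S is nullable, so FOLLOW(S) ⊇ FOLLOW(L) = {bool, do, print, read}; in L->S S (occurrence 2), the suffix after S is empty, so FOLLOW(S) ⊇ FOLLOW(L) = {bool, do, print, read}; in J->S read do, S is followed by read do with FIRST {read}; in J->print S, the suffix after S is empty, so FOLLOW(S) ⊇ FOLLOW(J) = {bool, do, print, read}. Thus FOLLOW(S) = {$, bool, do, print, read}.
FOLLOW(P): in S->bool J P print, P is followed by print with FIRST {print}; in L->P, the suffix after P is empty, so FOLLOW(P) ⊇ FOLLOW(L) = {bool, do, print, read}. Thus FOLLOW(P) = {bool, do, print, read}.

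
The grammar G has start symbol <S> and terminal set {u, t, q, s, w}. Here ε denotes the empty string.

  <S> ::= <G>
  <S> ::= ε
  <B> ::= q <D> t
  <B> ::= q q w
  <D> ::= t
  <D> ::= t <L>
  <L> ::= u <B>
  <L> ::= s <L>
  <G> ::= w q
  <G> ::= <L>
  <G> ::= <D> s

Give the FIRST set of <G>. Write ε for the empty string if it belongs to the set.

{s, t, u, w}

FIRST(<B>): from <B>::=q <D> t we get {q}; from <B>::=q q w we get {q}. So FIRST(<B>) = {q}.
FIRST(<D>): from <D>::=t we get {t}; from <D>::=t <L> we get {t}. So FIRST(<D>) = {t}.
FIRST(<L>): from <L>::=u <B> we get {u}; from <L>::=s <L> we get {s}. So FIRST(<L>) = {s, u}.
FIRST(<G>): from <G>::=w q we get {w}; from <G>::=<L> we get {s, u}; from <G>::=<D> s we get {t}. So FIRST(<G>) = {s, t, u, w}.
FIRST(<S>): from <S>::=<G> we get {s, t, u, w}; from <S>::=ε we get {ε}. So FIRST(<S>) = {ε, s, t, u, w}.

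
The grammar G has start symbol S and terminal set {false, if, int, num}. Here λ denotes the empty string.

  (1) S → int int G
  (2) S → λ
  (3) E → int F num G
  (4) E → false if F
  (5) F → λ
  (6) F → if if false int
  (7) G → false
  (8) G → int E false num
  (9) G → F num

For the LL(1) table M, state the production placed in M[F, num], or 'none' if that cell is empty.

F → λ

FIRST(S) = {λ, int}
FIRST(E) = {false, int}
FIRST(F) = {λ, if}
FIRST(G) = {false, if, int, num}  (via F num)
FOLLOW(S) includes $ since S is the start symbol.
FOLLOW(E): in G→int E false num, E is followed by false num with FIRST {false}. Thus FOLLOW(E) = {false}.
FOLLOW(F): in E→int F num G, F is followed by num G with FIRST {num}; in E→false if F, the suffix after F is empty, so FOLLOW(F) ⊇ FOLLOW(E) = {false}; in G→F num, F is followed by num with FIRST {num}. Thus FOLLOW(F) = {false, num}.
For F → λ: FIRST(λ) = {λ}, so it goes in M[F, t] for t ∈ {}; since λ ∈ FIRST, also for every t ∈ FOLLOW(F) = {false, num}.
For F → if if false int: FIRST(if if false int) = {if}, so it goes in M[F, t] for t ∈ {if}.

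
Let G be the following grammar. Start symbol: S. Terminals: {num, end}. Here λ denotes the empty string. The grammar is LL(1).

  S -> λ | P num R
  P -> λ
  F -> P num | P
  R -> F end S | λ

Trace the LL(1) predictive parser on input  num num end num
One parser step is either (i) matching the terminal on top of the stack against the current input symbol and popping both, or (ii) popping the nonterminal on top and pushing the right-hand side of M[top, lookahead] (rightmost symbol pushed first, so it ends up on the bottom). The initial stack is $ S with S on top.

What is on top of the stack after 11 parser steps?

step 1: stack=$ S  input=num num end num $  — expand S -> P num R
step 2: stack=$ R num P  input=num num end num $  — expand P -> λ
step 3: stack=$ R num  input=num num end num $  — match num
step 4: stack=$ R  input=num end num $  — expand R -> F end S
step 5: stack=$ S end F  input=num end num $  — expand F -> P num
step 6: stack=$ S end num P  input=num end num $  — expand P -> λ
step 7: stack=$ S end num  input=num end num $  — match num
step 8: stack=$ S end  input=end num $  — match end
step 9: stack=$ S  input=num $  — expand S -> P num R
step 10: stack=$ R num P  input=num $  — expand P -> λ
step 11: stack=$ R num  input=num $  — match num
Stack after step 11: $ R (top = R).

R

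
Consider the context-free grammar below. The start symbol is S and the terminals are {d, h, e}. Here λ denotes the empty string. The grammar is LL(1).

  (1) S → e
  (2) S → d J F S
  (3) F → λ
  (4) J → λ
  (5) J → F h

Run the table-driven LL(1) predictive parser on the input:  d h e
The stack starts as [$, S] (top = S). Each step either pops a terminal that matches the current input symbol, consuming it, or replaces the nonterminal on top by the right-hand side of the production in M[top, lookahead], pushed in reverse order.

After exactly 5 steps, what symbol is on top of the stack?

F

     Stack      Input    Action
  1  $ S        d h e $  expand S → d J F S
  2  $ S F J d  d h e $  match d
  3  $ S F J    h e $    expand J → F h
  4  $ S F h F  h e $    expand F → λ
  5  $ S F h    h e $    match h
Stack after step 5: $ S F (top = F).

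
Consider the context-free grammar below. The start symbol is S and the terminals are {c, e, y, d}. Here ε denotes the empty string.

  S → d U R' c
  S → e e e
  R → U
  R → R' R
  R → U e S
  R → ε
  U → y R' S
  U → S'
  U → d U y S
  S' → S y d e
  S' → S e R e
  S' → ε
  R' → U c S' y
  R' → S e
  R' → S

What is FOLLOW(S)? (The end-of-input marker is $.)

{$, c, d, e, y}

FIRST(S): from S→d U R' c we get {d}; from S→e e e we get {e}. So FIRST(S) = {d, e}.
FIRST(S'): from S'→S y d e we get {d, e}; from S'→S e R e we get {d, e}; from S'→ε we get {ε}. So FIRST(S') = {ε, d, e}.
FIRST(U): from U→y R' S we get {y}; from U→S' we get {ε, d, e}; from U→d U y S we get {d}. So FIRST(U) = {ε, d, e, y}.
FIRST(R'): from R'→U c S' y we get {c, d, e, y}; from R'→S e we get {d, e}; from R'→S we get {d, e}. So FIRST(R') = {c, d, e, y}.
FIRST(R): from R→U we get {ε, d, e, y}; from R→R' R we get {c, d, e, y}; from R→U e S we get {d, e, y}; from R→ε we get {ε}. So FIRST(R) = {ε, c, d, e, y}.
FOLLOW(S) includes $ since S is the start symbol.
FOLLOW(R): in R→R' R, the suffix after R is empty (adds nothing new); in S'→S e R e, R is followed by e with FIRST {e}. Thus FOLLOW(R) = {e}.
FOLLOW(U): in S→d U R' c, U is followed by R' c with FIRST {c, d, e, y}; in R→U, the suffix after U is empty, so FOLLOW(U) ⊇ FOLLOW(R) = {e}; in R→U e S, U is followed by e S with FIRST {e}; in U→d U y S, U is followed by y S with FIRST {y}; in R'→U c S' y, U is followed by c S' y with FIRST {c}. Thus FOLLOW(U) = {c, d, e, y}.
FOLLOW(S'): in U→S', the suffix after S' is empty, so FOLLOW(S') ⊇ FOLLOW(U) = {c, d, e, y}; in R'→U c S' y, S' is followed by y with FIRST {y}. Thus FOLLOW(S') = {c, d, e, y}.
FOLLOW(R'): in S→d U R' c, R' is followed by c with FIRST {c}; in R→R' R, R' is followed by R with FIRST {ε, c, d, e, y}; in R→R' R, the suffix after R' is nullable, so FOLLOW(R') ⊇ FOLLOW(R) = {e}; in U→y R' S, R' is followed by S with FIRST {d, e}. Thus FOLLOW(R') = {c, d, e, y}.
FOLLOW(S): in R→U e S, the suffix after S is empty, so FOLLOW(S) ⊇ FOLLOW(R) = {e}; in U→y R' S, the suffix after S is empty, so FOLLOW(S) ⊇ FOLLOW(U) = {c, d, e, y}; in U→d U y S, the suffix after S is empty, so FOLLOW(S) ⊇ FOLLOW(U) = {c, d, e, y}; in S'→S y d e, S is followed by y d e with FIRST {y}; in S'→S e R e, S is followed by e R e with FIRST {e}; in R'→S e, S is followed by e with FIRST {e}; in R'→S, the suffix after S is empty, so FOLLOW(S) ⊇ FOLLOW(R') = {c, d, e, y}. Thus FOLLOW(S) = {$, c, d, e, y}.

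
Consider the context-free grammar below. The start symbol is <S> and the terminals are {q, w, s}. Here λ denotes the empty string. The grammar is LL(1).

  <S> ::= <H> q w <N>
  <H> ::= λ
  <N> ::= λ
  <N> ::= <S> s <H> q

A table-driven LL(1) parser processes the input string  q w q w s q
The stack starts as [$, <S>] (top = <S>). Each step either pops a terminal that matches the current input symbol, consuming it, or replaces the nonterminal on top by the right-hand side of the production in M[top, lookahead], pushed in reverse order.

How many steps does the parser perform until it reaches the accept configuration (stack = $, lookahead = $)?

13

step 1: stack=$ <S>  input=q w q w s q $  — expand <S> ::= <H> q w <N>
step 2: stack=$ <N> w q <H>  input=q w q w s q $  — expand <H> ::= λ
step 3: stack=$ <N> w q  input=q w q w s q $  — match q
step 4: stack=$ <N> w  input=w q w s q $  — match w
step 5: stack=$ <N>  input=q w s q $  — expand <N> ::= <S> s <H> q
step 6: stack=$ q <H> s <S>  input=q w s q $  — expand <S> ::= <H> q w <N>
step 7: stack=$ q <H> s <N> w q <H>  input=q w s q $  — expand <H> ::= λ
step 8: stack=$ q <H> s <N> w q  input=q w s q $  — match q
step 9: stack=$ q <H> s <N> w  input=w s q $  — match w
step 10: stack=$ q <H> s <N>  input=s q $  — expand <N> ::= λ
step 11: stack=$ q <H> s  input=s q $  — match s
step 12: stack=$ q <H>  input=q $  — expand <H> ::= λ
step 13: stack=$ q  input=q $  — match q
Accept reached after 13 steps.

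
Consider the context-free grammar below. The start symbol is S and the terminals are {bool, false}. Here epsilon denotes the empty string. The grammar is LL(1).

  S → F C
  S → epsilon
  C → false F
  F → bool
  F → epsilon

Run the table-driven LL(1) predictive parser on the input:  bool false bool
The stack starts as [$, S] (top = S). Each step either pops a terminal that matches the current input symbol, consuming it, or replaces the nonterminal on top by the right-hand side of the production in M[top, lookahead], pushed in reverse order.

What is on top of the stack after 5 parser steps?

     Stack      Input              Action
  1  $ S        bool false bool $  expand S → F C
  2  $ C F      bool false bool $  expand F → bool
  3  $ C bool   bool false bool $  match bool
  4  $ C        false bool $       expand C → false F
  5  $ F false  false bool $       match false
Stack after step 5: $ F (top = F).

F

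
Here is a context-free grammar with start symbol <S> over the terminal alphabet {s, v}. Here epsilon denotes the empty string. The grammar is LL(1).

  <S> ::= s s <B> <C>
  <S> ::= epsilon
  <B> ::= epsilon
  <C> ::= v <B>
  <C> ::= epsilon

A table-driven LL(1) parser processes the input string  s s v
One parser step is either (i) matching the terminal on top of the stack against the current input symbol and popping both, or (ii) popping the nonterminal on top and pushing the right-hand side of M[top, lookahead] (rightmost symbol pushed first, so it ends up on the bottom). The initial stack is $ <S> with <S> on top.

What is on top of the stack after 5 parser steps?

v

step 1: stack=$ <S>  input=s s v $  — expand <S> ::= s s <B> <C>
step 2: stack=$ <C> <B> s s  input=s s v $  — match s
step 3: stack=$ <C> <B> s  input=s v $  — match s
step 4: stack=$ <C> <B>  input=v $  — expand <B> ::= epsilon
step 5: stack=$ <C>  input=v $  — expand <C> ::= v <B>
Stack after step 5: $ <B> v (top = v).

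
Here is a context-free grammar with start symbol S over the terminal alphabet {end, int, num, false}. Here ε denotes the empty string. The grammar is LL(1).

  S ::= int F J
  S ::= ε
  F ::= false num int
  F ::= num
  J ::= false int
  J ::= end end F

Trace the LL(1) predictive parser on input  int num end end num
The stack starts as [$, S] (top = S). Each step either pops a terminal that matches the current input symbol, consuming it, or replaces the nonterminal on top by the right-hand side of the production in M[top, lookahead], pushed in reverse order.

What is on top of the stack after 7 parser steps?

F

     Stack        Input                  Action
  1  $ S          int num end end num $  expand S ::= int F J
  2  $ J F int    int num end end num $  match int
  3  $ J F        num end end num $      expand F ::= num
  4  $ J num      num end end num $      match num
  5  $ J          end end num $          expand J ::= end end F
  6  $ F end end  end end num $          match end
  7  $ F end      end num $              match end
Stack after step 7: $ F (top = F).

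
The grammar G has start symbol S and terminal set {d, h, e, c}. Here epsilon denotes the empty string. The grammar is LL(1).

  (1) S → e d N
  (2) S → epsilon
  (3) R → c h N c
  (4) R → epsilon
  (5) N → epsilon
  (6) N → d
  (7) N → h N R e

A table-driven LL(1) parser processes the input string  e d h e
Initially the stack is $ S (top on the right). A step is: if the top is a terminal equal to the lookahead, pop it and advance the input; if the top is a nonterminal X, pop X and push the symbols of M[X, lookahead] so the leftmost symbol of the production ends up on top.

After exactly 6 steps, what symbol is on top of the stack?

     Stack      Input      Action
  1  $ S        e d h e $  expand S → e d N
  2  $ N d e    e d h e $  match e
  3  $ N d      d h e $    match d
  4  $ N        h e $      expand N → h N R e
  5  $ e R N h  h e $      match h
  6  $ e R N    e $        expand N → epsilon
Stack after step 6: $ e R (top = R).

R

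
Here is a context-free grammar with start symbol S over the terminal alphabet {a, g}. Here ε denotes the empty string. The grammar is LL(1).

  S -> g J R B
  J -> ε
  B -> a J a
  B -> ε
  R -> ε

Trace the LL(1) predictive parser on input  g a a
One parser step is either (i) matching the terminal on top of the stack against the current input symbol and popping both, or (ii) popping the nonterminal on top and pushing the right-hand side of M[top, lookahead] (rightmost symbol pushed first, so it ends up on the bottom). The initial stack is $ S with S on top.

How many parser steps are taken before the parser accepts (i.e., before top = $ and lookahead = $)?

8

     Stack      Input    Action
  1  $ S        g a a $  expand S -> g J R B
  2  $ B R J g  g a a $  match g
  3  $ B R J    a a $    expand J -> ε
  4  $ B R      a a $    expand R -> ε
  5  $ B        a a $    expand B -> a J a
  6  $ a J a    a a $    match a
  7  $ a J      a $      expand J -> ε
  8  $ a        a $      match a
Accept reached after 8 steps.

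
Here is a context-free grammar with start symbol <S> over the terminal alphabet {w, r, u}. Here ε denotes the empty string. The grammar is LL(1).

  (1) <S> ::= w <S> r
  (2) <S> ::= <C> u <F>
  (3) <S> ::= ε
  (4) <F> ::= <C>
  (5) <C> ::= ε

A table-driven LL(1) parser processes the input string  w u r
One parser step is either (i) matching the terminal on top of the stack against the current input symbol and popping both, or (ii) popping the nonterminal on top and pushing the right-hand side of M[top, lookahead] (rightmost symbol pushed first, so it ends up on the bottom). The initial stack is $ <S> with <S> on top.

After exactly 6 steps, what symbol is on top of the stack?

<C>

step 1: stack=$ <S>  input=w u r $  — expand <S> ::= w <S> r
step 2: stack=$ r <S> w  input=w u r $  — match w
step 3: stack=$ r <S>  input=u r $  — expand <S> ::= <C> u <F>
step 4: stack=$ r <F> u <C>  input=u r $  — expand <C> ::= ε
step 5: stack=$ r <F> u  input=u r $  — match u
step 6: stack=$ r <F>  input=r $  — expand <F> ::= <C>
Stack after step 6: $ r <C> (top = <C>).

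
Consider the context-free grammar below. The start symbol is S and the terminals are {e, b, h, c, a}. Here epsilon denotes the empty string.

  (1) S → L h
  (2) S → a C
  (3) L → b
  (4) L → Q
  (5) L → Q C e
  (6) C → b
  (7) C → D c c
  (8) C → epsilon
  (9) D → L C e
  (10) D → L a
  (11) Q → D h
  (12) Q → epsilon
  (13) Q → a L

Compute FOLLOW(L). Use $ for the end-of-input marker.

FIRST(S): from S→L h we get {a, b, e, h}; from S→a C we get {a}. So FIRST(S) = {a, b, e, h}.
FIRST(L): from L→b we get {b}; from L→Q we get {epsilon, a, b, e}; from L→Q C e we get {a, b, e}. So FIRST(L) = {epsilon, a, b, e}.
FIRST(C): from C→b we get {b}; from C→D c c we get {a, b, e}; from C→epsilon we get {epsilon}. So FIRST(C) = {epsilon, a, b, e}.
FIRST(D): from D→L C e we get {a, b, e}; from D→L a we get {a, b, e}. So FIRST(D) = {a, b, e}.
FIRST(Q): from Q→D h we get {a, b, e}; from Q→epsilon we get {epsilon}; from Q→a L we get {a}. So FIRST(Q) = {epsilon, a, b, e}.
FOLLOW(S) includes $ since S is the start symbol.
FOLLOW(S): S appears on no right-hand side. Thus FOLLOW(S) = {$}.
FOLLOW(C): in S→a C, the suffix after C is empty, so FOLLOW(C) ⊇ FOLLOW(S) = {$}; in L→Q C e, C is followed by e with FIRST {e}; in D→L C e, C is followed by e with FIRST {e}. Thus FOLLOW(C) = {$, e}.
FOLLOW(D): in C→D c c, D is followed by c c with FIRST {c}; in Q→D h, D is followed by h with FIRST {h}. Thus FOLLOW(D) = {c, h}.
FOLLOW(L): in S→L h, L is followed by h with FIRST {h}; in D→L C e, L is followed by C e with FIRST {a, b, e}; in D→L a, L is followed by a with FIRST {a}; in Q→a L, the suffix after L is empty, so FOLLOW(L) ⊇ FOLLOW(Q) = {a, b, e, h}. Thus FOLLOW(L) = {a, b, e, h}.
FOLLOW(Q): in L→Q, the suffix after Q is empty, so FOLLOW(Q) ⊇ FOLLOW(L) = {a, b, e, h}; in L→Q C e, Q is followed by C e with FIRST {a, b, e}. Thus FOLLOW(Q) = {a, b, e, h}.

{a, b, e, h}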